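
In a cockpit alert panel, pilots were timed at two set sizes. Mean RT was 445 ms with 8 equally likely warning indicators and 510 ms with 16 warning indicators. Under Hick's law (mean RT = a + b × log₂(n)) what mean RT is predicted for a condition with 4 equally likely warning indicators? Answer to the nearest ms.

Solve the two-equation system in a and b:
  b = (510 − 445) / (log₂ 16 − log₂ 8) = 65 / (4 − 3) = 65 ms/bit
  a = 445 − 65 × 3 = 250 ms
Then RT(4) = 250 + 65 × log₂ 4 = 250 + 65 × 2 ≈ 380.000 ms.

380 ms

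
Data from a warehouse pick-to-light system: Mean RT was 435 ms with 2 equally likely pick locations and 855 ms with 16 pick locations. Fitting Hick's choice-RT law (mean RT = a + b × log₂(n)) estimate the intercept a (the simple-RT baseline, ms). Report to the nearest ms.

295 ms

Slope: b = (855 − 435) / (log₂ 16 − log₂ 2) = 420/3.0000 = 140 ms/bit.
a = RT₁ − b·log₂ n₁ = 435 − 140 × 1 = 295.000 ms.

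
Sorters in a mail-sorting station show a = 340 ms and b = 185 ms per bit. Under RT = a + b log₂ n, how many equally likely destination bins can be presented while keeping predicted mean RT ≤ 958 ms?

Set 340 + 185·log₂ n ≤ 958 → log₂ n ≤ (958 − 340)/185 = 3.3405.
So n ≤ 2^3.3405 = 10.130; the largest integer n is 10.

10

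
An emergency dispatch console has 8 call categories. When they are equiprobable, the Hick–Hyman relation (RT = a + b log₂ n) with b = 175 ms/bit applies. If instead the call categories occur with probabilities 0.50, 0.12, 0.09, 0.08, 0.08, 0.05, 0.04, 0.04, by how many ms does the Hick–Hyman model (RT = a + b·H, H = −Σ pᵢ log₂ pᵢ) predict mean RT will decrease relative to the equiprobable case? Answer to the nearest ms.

114 ms

Equiprobable entropy H₀ = log₂ 8 = 3.0000 bits.
Skewed entropy H = −Σ pᵢ log₂ pᵢ = 2.3503 bits.
ΔRT = b·(H₀ − H) = 175 × 0.6497 = 113.69 ms.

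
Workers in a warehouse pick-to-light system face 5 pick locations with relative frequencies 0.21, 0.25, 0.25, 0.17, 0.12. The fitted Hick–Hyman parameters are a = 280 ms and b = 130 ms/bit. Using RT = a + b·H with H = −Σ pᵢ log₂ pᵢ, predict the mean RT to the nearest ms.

576 ms

H = 0.21·log₂(1/0.21) + 0.25·log₂(1/0.25) + 0.25·log₂(1/0.25) + 0.17·log₂(1/0.17) + 0.12·log₂(1/0.12) = 2.2745 bits.
RT = 280 + 130 × 2.2745 = 575.68 ms.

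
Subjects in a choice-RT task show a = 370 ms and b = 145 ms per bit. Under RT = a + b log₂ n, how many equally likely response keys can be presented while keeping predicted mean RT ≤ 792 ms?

Information budget: (792 − 370)/145 = 2.9103 bits, so n ≤ 2^2.9103 = 7.518 → at most 7.

7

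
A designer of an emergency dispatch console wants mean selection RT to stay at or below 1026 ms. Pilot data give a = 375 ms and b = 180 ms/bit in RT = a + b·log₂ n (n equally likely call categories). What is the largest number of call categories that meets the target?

Set 375 + 180·log₂ n ≤ 1026 → log₂ n ≤ (1026 − 375)/180 = 3.6167.
So n ≤ 2^3.6167 = 12.267; the largest integer n is 12.

12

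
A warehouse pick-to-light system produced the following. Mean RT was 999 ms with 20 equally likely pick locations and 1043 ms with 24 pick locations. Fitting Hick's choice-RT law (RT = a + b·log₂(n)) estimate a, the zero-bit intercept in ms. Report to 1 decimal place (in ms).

276.0 ms

The slope on a log₂ axis is (1043 − 999) / (4.5850 − 4.3219) = 167.278 ms/bit.
a = RT₁ − b·log₂ n₁ = 999 − 167.278 × 4.3219 = 276.034 ms.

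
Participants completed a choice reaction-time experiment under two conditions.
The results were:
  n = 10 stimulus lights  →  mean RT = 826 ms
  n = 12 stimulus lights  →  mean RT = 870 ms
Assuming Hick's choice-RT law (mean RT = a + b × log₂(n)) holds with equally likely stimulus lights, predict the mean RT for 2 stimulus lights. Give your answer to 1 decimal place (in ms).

With log₂ n on the abscissa the relation is linear; from the two conditions:
  b = (870 − 826) / (log₂ 12 − log₂ 10) = 44 / (3.5850 − 3.3219) = 167.278 ms/bit
  a = 826 − 167.278 × 3.3219 = 270.313 ms
Then RT(2) = 270.313 + 167.278 × log₂ 2 = 270.313 + 167.278 × 1 ≈ 437.591 ms.

437.6 ms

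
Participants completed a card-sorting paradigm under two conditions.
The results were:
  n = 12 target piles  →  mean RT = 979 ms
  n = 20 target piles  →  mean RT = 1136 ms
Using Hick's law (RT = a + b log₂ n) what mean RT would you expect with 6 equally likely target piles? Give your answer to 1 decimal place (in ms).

766.0 ms

Solve the two-equation system in a and b:
  b = (1136 − 979) / (log₂ 20 − log₂ 12) = 157 / (4.3219 − 3.5850) = 213.036 ms/bit
  a = 979 − 213.036 × 3.5850 = 215.275 ms
Then RT(6) = 215.275 + 213.036 × log₂ 6 = 215.275 + 213.036 × 2.5850 ≈ 765.964 ms.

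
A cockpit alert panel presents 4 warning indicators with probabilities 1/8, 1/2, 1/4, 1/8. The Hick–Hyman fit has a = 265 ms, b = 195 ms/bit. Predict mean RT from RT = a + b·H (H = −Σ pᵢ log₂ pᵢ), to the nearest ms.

Each term −pᵢ log₂ pᵢ: 0.125·3 + 0.5·1 + 0.25·2 + 0.125·3; summed, H = 1.750 bits.
Mean RT = a + bH = 265 + 195·1.750 = 606.25 ms.

606 ms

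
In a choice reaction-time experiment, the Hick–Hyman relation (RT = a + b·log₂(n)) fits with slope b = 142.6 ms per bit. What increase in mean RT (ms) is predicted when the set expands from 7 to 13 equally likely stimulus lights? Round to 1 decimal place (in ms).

127.4 ms

The intercept a cancels: ΔRT = b·(log₂ n₂ − log₂ n₁) = b·log₂(n₂/n₁).
log₂(13) − log₂(7) = 3.7004 − 2.8074 = 0.8931.
ΔRT = 142.6 × 0.8931 = 127.354 ms.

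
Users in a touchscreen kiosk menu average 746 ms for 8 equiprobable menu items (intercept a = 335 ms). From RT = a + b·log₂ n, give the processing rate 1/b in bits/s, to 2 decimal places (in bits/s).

7.30 bits/s

Choice component = 746 − 335 = 411 ms over log₂(8) = 3 bits.
b = 411 / 3 = 137.000 ms/bit, so 1/b = 7.299 bits/s.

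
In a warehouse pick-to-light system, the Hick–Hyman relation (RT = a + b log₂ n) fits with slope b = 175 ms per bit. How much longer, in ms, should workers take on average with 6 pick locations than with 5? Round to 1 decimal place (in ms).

46.0 ms

Only the slope matters, since a is common to both: ΔRT = b·log₂(n₂/n₁).
log₂(6) − log₂(5) = 2.5850 − 2.3219 = 0.2630.
ΔRT = 175 × 0.2630 = 46.031 ms.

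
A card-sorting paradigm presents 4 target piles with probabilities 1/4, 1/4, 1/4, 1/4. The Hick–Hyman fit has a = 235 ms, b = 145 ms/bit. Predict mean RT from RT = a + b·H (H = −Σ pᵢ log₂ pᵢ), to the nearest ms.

H = −Σ pᵢ log₂ pᵢ = 0.25·2 + 0.25·2 + 0.25·2 + 0.25·2 = 2.000 bits.
RT = 235 + 145 × 2.000 = 525.00 ms.

525 ms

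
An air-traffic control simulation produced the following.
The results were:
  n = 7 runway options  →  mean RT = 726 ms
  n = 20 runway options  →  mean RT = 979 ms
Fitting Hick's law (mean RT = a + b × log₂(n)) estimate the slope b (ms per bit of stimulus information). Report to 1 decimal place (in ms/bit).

167.0 ms/bit

The slope on a log₂ axis is (979 − 726) / (4.3219 − 2.8074) = 167.044 ms/bit.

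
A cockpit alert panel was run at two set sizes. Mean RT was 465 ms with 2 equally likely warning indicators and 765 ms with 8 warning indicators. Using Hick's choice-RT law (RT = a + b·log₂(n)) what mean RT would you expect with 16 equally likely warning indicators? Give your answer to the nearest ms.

Fit slope and intercept:
  b = (765 − 465) / (log₂ 8 − log₂ 2) = 300 / (3 − 1) = 150 ms/bit
  a = 465 − 150 × 1 = 315 ms
Then RT(16) = 315 + 150 × log₂ 16 = 315 + 150 × 4 ≈ 915.000 ms.

915 ms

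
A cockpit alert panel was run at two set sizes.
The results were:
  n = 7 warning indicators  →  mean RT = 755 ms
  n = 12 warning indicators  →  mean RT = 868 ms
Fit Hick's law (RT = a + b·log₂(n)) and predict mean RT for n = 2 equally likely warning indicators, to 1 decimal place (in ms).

RT is linear in log₂ n, so two points fix the line:
  b = (868 − 755) / (log₂ 12 − log₂ 7) = 113 / (3.5850 − 2.8074) = 145.318 ms/bit
  a = 755 − 145.318 × 2.8074 = 347.042 ms
Then RT(2) = 347.042 + 145.318 × log₂ 2 = 347.042 + 145.318 × 1 ≈ 492.360 ms.

492.4 ms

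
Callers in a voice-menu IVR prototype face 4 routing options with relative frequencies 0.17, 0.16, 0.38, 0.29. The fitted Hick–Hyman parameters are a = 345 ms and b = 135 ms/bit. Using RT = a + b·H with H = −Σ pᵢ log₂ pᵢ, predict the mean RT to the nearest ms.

602 ms

H = 0.17·log₂(1/0.17) + 0.16·log₂(1/0.16) + 0.38·log₂(1/0.38) + 0.29·log₂(1/0.29) = 1.9060 bits.
RT = 345 + 135 × 1.9060 = 602.30 ms.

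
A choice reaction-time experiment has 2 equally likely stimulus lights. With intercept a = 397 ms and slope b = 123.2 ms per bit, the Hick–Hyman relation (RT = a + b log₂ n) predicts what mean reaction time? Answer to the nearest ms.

log₂(2) = 1 bits, so RT = 397 + 123.2 × 1 ≈ 520.200 ms.

520 ms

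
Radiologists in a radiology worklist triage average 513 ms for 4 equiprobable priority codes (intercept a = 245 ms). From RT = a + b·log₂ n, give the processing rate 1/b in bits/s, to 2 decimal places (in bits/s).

7.46 bits/s

Choice component = 513 − 245 = 268 ms over log₂(4) = 2 bits.
b = 268 / 2 = 134.000 ms/bit, so 1/b = 7.463 bits/s.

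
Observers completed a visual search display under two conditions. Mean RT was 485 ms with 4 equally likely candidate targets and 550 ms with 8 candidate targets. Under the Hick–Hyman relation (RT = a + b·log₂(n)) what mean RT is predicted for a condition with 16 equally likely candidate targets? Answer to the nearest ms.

615 ms

Solve the two-equation system in a and b:
  b = (550 − 485) / (log₂ 8 − log₂ 4) = 65 / (3 − 2) = 65 ms/bit
  a = 485 − 65 × 2 = 355 ms
Then RT(16) = 355 + 65 × log₂ 16 = 355 + 65 × 4 ≈ 615.000 ms.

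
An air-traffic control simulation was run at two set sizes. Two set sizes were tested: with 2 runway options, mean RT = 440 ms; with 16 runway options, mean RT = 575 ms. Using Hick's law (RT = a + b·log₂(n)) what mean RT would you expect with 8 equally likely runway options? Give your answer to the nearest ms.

530 ms

RT is linear in log₂ n, so two points fix the line:
  b = (575 − 440) / (log₂ 16 − log₂ 2) = 135 / (4 − 1) = 45 ms/bit
  a = 440 − 45 × 1 = 395 ms
Then RT(8) = 395 + 45 × log₂ 8 = 395 + 45 × 3 ≈ 530.000 ms.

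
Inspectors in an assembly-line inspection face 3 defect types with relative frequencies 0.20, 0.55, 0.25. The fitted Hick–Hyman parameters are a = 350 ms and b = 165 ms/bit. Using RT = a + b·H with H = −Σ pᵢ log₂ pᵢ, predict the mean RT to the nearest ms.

Entropy contributions −pᵢ log₂ pᵢ: 0.4644, 0.4744, 0.5000; sum H = 1.4388 bits.
RT = a + bH = 350 + 165·1.4388 = 587.40 ms.

587 ms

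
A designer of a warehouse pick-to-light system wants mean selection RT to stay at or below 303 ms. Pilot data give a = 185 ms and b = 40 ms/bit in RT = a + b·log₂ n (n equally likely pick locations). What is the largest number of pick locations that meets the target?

40·log₂ n ≤ 303 − 185 = 118, giving log₂ n ≤ 2.9500 and n ≤ 7.727. The largest whole number is 7.

7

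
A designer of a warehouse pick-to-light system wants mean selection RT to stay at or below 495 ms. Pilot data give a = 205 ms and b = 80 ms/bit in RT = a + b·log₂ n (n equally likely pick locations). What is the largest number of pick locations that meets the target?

Set 205 + 80·log₂ n ≤ 495 → log₂ n ≤ (495 − 205)/80 = 3.6250.
So n ≤ 2^3.6250 = 12.338; the largest integer n is 12.

12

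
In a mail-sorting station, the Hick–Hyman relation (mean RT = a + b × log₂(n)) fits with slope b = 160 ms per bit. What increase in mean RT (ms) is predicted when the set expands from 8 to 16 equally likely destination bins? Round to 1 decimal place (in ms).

Only the slope matters, since a is common to both: ΔRT = b·log₂(n₂/n₁).
log₂(16) − log₂(8) = log₂(16/8) = log₂(2) = 1.
ΔRT = 160 × 1.0000 = 160.000 ms.

160.0 ms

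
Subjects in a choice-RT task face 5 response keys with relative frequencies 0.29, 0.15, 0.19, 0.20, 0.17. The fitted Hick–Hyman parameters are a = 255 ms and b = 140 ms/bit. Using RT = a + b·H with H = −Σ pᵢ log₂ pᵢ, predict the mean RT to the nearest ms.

H = 0.29·log₂(1/0.29) + 0.15·log₂(1/0.15) + 0.19·log₂(1/0.19) + 0.20·log₂(1/0.20) + 0.17·log₂(1/0.17) = 2.2826 bits.
RT = 255 + 140 × 2.2826 = 574.57 ms.

575 ms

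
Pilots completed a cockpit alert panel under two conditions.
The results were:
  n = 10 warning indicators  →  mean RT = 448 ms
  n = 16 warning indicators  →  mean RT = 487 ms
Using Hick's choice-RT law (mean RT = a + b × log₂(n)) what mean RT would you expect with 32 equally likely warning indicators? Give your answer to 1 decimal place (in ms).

544.5 ms

With log₂ n on the abscissa the relation is linear; from the two conditions:
  b = (487 − 448) / (log₂ 16 − log₂ 10) = 39 / (4 − 3.3219) = 57.516 ms/bit
  a = 448 − 57.516 × 3.3219 = 256.936 ms
Then RT(32) = 256.936 + 57.516 × log₂ 32 = 256.936 + 57.516 × 5 ≈ 544.516 ms.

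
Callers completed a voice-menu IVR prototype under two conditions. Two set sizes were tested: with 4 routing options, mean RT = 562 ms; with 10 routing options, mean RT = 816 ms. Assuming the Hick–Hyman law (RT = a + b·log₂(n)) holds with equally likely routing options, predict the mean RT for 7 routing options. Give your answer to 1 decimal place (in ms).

717.1 ms

With log₂ n on the abscissa the relation is linear; from the two conditions:
  b = (816 − 562) / (log₂ 10 − log₂ 4) = 254 / (3.3219 − 2) = 192.144 ms/bit
  a = 562 − 192.144 × 2 = 177.713 ms
Then RT(7) = 177.713 + 192.144 × log₂ 7 = 177.713 + 192.144 × 2.8074 ≈ 717.128 ms.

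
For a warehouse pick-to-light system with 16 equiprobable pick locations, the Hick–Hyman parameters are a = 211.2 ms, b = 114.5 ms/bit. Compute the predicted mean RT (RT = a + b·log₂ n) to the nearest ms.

669 ms

log₂(16) = 4 bits, so RT = 211.2 + 114.5 × 4 ≈ 669.200 ms.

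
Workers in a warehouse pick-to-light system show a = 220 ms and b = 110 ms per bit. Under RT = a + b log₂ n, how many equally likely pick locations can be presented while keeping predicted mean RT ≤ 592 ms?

10

110·log₂ n ≤ 592 − 220 = 372, giving log₂ n ≤ 3.3818 and n ≤ 10.424. The largest whole number is 10.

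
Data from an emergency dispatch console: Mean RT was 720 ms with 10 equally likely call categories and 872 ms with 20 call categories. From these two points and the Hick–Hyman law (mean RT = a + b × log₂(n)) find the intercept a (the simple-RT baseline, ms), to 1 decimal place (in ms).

215.1 ms

The slope on a log₂ axis is (872 − 720) / (4.3219 − 3.3219) = 152.000 ms/bit.
Intercept: a = 720 − 152.000·log₂(10) = 215.067 ms.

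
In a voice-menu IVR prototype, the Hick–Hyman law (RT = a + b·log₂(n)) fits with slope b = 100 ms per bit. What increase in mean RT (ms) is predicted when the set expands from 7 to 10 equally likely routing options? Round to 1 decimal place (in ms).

ΔRT = (a + b log₂ n₂) − (a + b log₂ n₁) = b·(log₂ n₂ − log₂ n₁).
log₂(10) − log₂(7) = 3.3219 − 2.8074 = 0.5146.
ΔRT = 100 × 0.5146 = 51.457 ms.

51.5 ms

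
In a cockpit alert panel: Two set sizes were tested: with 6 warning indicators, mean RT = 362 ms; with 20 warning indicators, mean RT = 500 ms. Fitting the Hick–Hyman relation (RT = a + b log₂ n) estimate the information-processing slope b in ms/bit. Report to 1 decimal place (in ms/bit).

79.4 ms/bit

Slope: b = (500 − 362) / (log₂ 20 − log₂ 6) = 138/1.7370 = 79.449 ms/bit.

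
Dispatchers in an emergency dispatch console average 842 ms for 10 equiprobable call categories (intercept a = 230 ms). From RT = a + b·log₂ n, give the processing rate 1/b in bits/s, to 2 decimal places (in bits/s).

5.43 bits/s

b = (842 − 230)/log₂ 10 = 612/3.3219 = 184.230 ms per bit = 0.18423 s/bit; the reciprocal is 5.428 bits/s.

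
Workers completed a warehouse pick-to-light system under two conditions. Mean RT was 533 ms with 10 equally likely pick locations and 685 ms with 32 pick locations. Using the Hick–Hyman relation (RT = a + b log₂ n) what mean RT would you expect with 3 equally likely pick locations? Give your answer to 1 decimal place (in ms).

RT is linear in log₂ n, so two points fix the line:
  b = (685 − 533) / (log₂ 32 − log₂ 10) = 152 / (5 − 3.3219) = 90.580 ms/bit
  a = 533 − 90.580 × 3.3219 = 232.099 ms
Then RT(3) = 232.099 + 90.580 × log₂ 3 = 232.099 + 90.580 × 1.5850 ≈ 375.665 ms.

375.7 ms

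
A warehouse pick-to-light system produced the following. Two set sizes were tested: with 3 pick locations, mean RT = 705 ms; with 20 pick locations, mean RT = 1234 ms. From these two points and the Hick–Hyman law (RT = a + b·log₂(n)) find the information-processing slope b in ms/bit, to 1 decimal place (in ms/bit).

193.3 ms/bit

b = (RT₂ − RT₁)/(log₂ n₂ − log₂ n₁) = (1234 − 705)/(4.3219 − 1.5850) = 193.280 ms/bit.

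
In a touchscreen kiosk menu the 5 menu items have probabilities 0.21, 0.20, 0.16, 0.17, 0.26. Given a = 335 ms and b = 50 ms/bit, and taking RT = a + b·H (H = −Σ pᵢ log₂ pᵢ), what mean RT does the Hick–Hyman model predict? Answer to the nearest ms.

Entropy contributions −pᵢ log₂ pᵢ: 0.4728, 0.4644, 0.4230, 0.4346, 0.5053; sum H = 2.3001 bits.
RT = a + bH = 335 + 50·2.3001 = 450.01 ms.

450 ms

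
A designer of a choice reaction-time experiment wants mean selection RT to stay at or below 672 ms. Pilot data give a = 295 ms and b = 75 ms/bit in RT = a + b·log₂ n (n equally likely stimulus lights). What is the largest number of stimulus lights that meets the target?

75·log₂ n ≤ 672 − 295 = 377, giving log₂ n ≤ 5.0267 and n ≤ 32.597. The largest whole number is 32.

32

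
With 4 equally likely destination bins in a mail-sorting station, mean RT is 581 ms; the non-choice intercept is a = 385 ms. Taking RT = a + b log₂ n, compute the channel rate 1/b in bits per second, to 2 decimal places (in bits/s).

10.20 bits/s

Choice component = 581 − 385 = 196 ms over log₂(4) = 2 bits.
b = 196 / 2 = 98.000 ms/bit, so 1/b = 10.204 bits/s.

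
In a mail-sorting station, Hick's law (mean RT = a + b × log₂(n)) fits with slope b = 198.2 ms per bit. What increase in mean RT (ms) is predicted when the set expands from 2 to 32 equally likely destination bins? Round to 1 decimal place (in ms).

792.8 ms

The intercept a cancels: ΔRT = b·(log₂ n₂ − log₂ n₁) = b·log₂(n₂/n₁).
log₂(32) − log₂(2) = log₂(32/2) = log₂(16) = 4.
ΔRT = 198.2 × 4.0000 = 792.800 ms.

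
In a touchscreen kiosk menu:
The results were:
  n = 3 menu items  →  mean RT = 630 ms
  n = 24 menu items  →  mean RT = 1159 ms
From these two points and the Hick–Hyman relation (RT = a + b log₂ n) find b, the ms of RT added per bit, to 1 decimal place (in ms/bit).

The slope on a log₂ axis is (1159 − 630) / (4.5850 − 1.5850) = 176.333 ms/bit.

176.3 ms/bit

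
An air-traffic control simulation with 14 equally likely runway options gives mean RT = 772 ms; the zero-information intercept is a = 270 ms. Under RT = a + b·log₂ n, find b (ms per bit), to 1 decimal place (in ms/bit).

14 alternatives carry log₂ 14 = 3.8074 bits; the choice cost is 772 − 270 = 502 ms, so b = 502/3.8074 = 131.850 ms/bit.

131.9 ms/bit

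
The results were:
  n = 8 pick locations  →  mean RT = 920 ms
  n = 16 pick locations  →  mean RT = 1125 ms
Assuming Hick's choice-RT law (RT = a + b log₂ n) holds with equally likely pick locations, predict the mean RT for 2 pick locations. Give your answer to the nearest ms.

510 ms

With log₂ n on the abscissa the relation is linear; from the two conditions:
  b = (1125 − 920) / (log₂ 16 − log₂ 8) = 205 / (4 − 3) = 205 ms/bit
  a = 920 − 205 × 3 = 305 ms
Then RT(2) = 305 + 205 × log₂ 2 = 305 + 205 × 1 ≈ 510.000 ms.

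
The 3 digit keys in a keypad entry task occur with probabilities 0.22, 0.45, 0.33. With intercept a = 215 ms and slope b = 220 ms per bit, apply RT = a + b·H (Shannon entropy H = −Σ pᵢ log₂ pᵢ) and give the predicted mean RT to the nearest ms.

Entropy contributions −pᵢ log₂ pᵢ: 0.4806, 0.5184, 0.5278; sum H = 1.5268 bits.
RT = a + bH = 215 + 220·1.5268 = 550.90 ms.

551 ms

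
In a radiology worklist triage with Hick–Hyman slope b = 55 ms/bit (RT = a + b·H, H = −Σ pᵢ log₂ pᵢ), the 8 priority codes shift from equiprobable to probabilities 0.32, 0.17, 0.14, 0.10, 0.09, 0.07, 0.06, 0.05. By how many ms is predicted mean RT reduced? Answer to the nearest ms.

The RT saving is b·ΔH. Equiprobable H₀ = log₂(8) = 3.0000 bits; with the given probabilities H = 2.7308 bits.
b·(H₀ − H) = 55 × (3.0000 − 2.7308) = 14.81 ms.

15 ms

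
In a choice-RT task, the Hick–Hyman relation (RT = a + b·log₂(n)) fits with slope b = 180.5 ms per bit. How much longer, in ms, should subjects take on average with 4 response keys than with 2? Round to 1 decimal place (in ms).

Only the slope matters, since a is common to both: ΔRT = b·log₂(n₂/n₁).
log₂(4) − log₂(2) = log₂(4/2) = log₂(2) = 1.
ΔRT = 180.5 × 1.0000 = 180.500 ms.

180.5 ms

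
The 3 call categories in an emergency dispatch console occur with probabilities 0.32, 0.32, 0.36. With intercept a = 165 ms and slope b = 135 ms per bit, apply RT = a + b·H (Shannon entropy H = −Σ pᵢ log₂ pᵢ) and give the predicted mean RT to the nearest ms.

Entropy contributions −pᵢ log₂ pᵢ: 0.5260, 0.5260, 0.5306; sum H = 1.5827 bits.
RT = a + bH = 165 + 135·1.5827 = 378.66 ms.

379 ms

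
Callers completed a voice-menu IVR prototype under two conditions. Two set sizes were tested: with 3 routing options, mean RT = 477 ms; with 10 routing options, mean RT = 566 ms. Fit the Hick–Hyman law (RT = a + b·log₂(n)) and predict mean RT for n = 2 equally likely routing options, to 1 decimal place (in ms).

With log₂ n on the abscissa the relation is linear; from the two conditions:
  b = (566 − 477) / (log₂ 10 − log₂ 3) = 89 / (3.3219 − 1.5850) = 51.239 ms/bit
  a = 477 − 51.239 × 1.5850 = 395.788 ms
Then RT(2) = 395.788 + 51.239 × log₂ 2 = 395.788 + 51.239 × 1 ≈ 447.027 ms.

447.0 ms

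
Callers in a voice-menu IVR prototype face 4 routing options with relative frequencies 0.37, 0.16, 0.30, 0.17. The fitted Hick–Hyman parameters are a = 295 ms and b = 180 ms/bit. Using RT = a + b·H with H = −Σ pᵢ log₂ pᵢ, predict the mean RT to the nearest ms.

H = 0.37·log₂(1/0.37) + 0.16·log₂(1/0.16) + 0.30·log₂(1/0.30) + 0.17·log₂(1/0.17) = 1.9094 bits.
RT = 295 + 180 × 1.9094 = 638.70 ms.

639 ms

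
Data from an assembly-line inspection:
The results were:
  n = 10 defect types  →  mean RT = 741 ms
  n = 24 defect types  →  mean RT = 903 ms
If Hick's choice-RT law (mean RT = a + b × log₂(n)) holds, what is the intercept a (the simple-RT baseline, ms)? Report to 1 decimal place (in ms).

314.9 ms

Slope: b = (903 − 741) / (log₂ 24 − log₂ 10) = 162/1.2630 = 128.263 ms/bit.
a = RT₁ − b·log₂ n₁ = 741 − 128.263 × 3.3219 = 314.921 ms.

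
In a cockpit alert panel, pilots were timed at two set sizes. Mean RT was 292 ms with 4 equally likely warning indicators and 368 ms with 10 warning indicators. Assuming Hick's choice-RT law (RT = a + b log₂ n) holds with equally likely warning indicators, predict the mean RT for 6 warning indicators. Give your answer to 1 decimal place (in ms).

Solve the two-equation system in a and b:
  b = (368 − 292) / (log₂ 10 − log₂ 4) = 76 / (3.3219 − 2) = 57.492 ms/bit
  a = 292 − 57.492 × 2 = 177.016 ms
Then RT(6) = 177.016 + 57.492 × log₂ 6 = 177.016 + 57.492 × 2.5850 ≈ 325.631 ms.

325.6 ms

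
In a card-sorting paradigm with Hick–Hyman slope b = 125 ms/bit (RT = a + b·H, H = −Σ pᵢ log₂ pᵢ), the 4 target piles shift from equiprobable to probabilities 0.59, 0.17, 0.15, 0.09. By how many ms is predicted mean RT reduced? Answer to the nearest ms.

Equiprobable entropy H₀ = log₂ 4 = 2.0000 bits.
Skewed entropy H = −Σ pᵢ log₂ pᵢ = 1.6069 bits.
ΔRT = b·(H₀ − H) = 125 × 0.3931 = 49.14 ms.

49 ms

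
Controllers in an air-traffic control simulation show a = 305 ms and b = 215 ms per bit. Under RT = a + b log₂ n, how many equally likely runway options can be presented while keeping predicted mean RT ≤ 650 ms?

Set 305 + 215·log₂ n ≤ 650 → log₂ n ≤ (650 − 305)/215 = 1.6047.
So n ≤ 2^1.6047 = 3.041; the largest integer n is 3.

3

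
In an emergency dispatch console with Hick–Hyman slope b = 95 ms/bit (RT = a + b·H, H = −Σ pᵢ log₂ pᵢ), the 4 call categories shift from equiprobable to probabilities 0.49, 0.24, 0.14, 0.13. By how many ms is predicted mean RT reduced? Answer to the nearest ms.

21 ms

Equiprobable entropy H₀ = log₂ 4 = 2.0000 bits.
Skewed entropy H = −Σ pᵢ log₂ pᵢ = 1.7782 bits.
ΔRT = b·(H₀ − H) = 95 × 0.2218 = 21.07 ms.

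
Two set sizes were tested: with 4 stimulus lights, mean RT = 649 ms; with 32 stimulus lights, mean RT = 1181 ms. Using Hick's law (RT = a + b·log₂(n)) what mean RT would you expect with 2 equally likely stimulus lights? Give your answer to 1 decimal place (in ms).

With log₂ n on the abscissa the relation is linear; from the two conditions:
  b = (1181 − 649) / (log₂ 32 − log₂ 4) = 532 / (5 − 2) = 177.333 ms/bit
  a = 649 − 177.333 × 2 = 294.333 ms
Then RT(2) = 294.333 + 177.333 × log₂ 2 = 294.333 + 177.333 × 1 ≈ 471.667 ms.

471.7 ms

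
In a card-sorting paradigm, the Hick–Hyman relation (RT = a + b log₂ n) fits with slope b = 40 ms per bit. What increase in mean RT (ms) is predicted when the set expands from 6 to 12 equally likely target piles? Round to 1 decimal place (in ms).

40.0 ms

ΔRT = (a + b log₂ n₂) − (a + b log₂ n₁) = b·(log₂ n₂ − log₂ n₁).
log₂(12) − log₂(6) = log₂(12/6) = log₂(2) = 1.
ΔRT = 40 × 1.0000 = 40.000 ms.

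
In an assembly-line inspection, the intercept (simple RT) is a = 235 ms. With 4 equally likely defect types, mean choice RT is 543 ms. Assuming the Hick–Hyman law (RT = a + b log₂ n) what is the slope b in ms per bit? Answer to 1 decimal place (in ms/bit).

154.0 ms/bit

log₂(4) = 2 bits.
b = (RT − a)/log₂ n = (543 − 235) / 2 = 154.000 ms/bit.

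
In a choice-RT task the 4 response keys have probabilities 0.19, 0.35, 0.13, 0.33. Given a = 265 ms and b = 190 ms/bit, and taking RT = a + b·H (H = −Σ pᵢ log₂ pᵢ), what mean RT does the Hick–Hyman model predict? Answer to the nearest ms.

625 ms

Entropy contributions −pᵢ log₂ pᵢ: 0.4552, 0.5301, 0.3826, 0.5278; sum H = 1.8958 bits.
RT = a + bH = 265 + 190·1.8958 = 625.20 ms.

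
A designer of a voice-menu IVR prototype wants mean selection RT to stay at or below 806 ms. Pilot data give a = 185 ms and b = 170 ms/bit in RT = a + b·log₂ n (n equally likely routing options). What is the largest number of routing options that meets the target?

Information budget: (806 − 185)/170 = 3.6529 bits, so n ≤ 2^3.6529 = 12.579 → at most 12.

12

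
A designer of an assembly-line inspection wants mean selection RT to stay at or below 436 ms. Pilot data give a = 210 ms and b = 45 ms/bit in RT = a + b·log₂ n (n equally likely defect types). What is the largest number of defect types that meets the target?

32

Information budget: (436 − 210)/45 = 5.0222 bits, so n ≤ 2^5.0222 = 32.497 → at most 32.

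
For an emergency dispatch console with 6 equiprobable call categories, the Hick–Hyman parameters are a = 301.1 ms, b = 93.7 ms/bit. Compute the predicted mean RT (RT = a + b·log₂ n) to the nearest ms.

log₂(6) = 2.5850 bits, so RT = 301.1 + 93.7 × 2.5850 ≈ 543.311 ms.

543 ms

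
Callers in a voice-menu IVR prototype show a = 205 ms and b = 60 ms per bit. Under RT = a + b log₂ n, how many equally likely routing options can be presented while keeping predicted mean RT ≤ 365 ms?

Set 205 + 60·log₂ n ≤ 365 → log₂ n ≤ (365 − 205)/60 = 2.6667.
So n ≤ 2^2.6667 = 6.350; the largest integer n is 6.

6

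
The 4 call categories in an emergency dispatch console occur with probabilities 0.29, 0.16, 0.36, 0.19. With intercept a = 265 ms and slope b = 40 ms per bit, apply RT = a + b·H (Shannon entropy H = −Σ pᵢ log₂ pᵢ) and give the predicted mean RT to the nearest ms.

Entropy contributions −pᵢ log₂ pᵢ: 0.5179, 0.4230, 0.5306, 0.4552; sum H = 1.9268 bits.
RT = a + bH = 265 + 40·1.9268 = 342.07 ms.

342 ms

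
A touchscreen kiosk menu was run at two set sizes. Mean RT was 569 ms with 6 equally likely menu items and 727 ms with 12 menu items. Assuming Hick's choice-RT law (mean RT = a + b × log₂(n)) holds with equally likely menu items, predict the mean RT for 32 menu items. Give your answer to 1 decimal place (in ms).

Fit slope and intercept:
  b = (727 − 569) / (log₂ 12 − log₂ 6) = 158 / (3.5850 − 2.5850) = 158.000 ms/bit
  a = 569 − 158.000 × 2.5850 = 160.576 ms
Then RT(32) = 160.576 + 158.000 × log₂ 32 = 160.576 + 158.000 × 5 ≈ 950.576 ms.

950.6 ms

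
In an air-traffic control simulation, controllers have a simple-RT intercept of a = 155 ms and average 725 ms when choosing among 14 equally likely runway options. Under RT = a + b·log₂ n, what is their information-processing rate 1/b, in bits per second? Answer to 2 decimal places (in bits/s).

6.68 bits/s

b = (725 − 155)/log₂ 14 = 570/3.8074 = 149.710 ms per bit = 0.14971 s/bit; the reciprocal is 6.680 bits/s.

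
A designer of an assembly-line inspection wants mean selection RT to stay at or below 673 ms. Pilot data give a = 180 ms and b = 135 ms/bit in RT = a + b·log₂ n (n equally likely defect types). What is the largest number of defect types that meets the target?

12

Set 180 + 135·log₂ n ≤ 673 → log₂ n ≤ (673 − 180)/135 = 3.6519.
So n ≤ 2^3.6519 = 12.569; the largest integer n is 12.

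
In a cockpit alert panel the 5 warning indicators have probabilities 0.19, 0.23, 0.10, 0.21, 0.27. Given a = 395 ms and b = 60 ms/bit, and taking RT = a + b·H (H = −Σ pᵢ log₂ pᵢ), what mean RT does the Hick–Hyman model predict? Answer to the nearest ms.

530 ms

Entropy contributions −pᵢ log₂ pᵢ: 0.4552, 0.4877, 0.3322, 0.4728, 0.5100; sum H = 2.2579 bits.
RT = a + bH = 395 + 60·2.2579 = 530.48 ms.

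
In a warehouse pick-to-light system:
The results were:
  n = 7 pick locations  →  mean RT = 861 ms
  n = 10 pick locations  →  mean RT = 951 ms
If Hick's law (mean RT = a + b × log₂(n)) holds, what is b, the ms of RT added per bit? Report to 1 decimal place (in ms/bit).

174.9 ms/bit

b = (RT₂ − RT₁)/(log₂ n₂ − log₂ n₁) = (951 − 861)/(3.3219 − 2.8074) = 174.902 ms/bit.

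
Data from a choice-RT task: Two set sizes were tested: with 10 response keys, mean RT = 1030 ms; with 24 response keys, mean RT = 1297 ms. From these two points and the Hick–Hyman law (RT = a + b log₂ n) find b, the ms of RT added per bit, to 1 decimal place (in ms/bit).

The slope on a log₂ axis is (1297 − 1030) / (4.5850 − 3.3219) = 211.396 ms/bit.

211.4 ms/bit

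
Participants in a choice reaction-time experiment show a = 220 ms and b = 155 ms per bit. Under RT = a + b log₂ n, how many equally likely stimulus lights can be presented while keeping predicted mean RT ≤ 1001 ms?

155·log₂ n ≤ 1001 − 220 = 781, giving log₂ n ≤ 5.0387 and n ≤ 32.870. The largest whole number is 32.

32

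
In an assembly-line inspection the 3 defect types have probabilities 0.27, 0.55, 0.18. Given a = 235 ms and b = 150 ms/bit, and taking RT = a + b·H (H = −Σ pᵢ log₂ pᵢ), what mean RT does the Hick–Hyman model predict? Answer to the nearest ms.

449 ms

Entropy contributions −pᵢ log₂ pᵢ: 0.5100, 0.4744, 0.4453; sum H = 1.4297 bits.
RT = a + bH = 235 + 150·1.4297 = 449.46 ms.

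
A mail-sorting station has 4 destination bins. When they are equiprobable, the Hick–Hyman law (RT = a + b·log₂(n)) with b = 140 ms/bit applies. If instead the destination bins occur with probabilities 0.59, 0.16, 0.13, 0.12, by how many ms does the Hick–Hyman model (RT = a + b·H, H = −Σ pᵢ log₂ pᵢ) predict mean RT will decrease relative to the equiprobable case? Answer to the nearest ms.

53 ms

The RT saving is b·ΔH. Equiprobable H₀ = log₂(4) = 2.0000 bits; with the given probabilities H = 1.6218 bits.
b·(H₀ − H) = 140 × (2.0000 − 1.6218) = 52.94 ms.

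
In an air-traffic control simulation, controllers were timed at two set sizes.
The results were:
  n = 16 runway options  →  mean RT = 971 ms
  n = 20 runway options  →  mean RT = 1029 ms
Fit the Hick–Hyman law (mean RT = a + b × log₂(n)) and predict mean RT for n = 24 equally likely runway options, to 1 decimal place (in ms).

1076.4 ms

RT is linear in log₂ n, so two points fix the line:
  b = (1029 − 971) / (log₂ 20 − log₂ 16) = 58 / (4.3219 − 4) = 180.164 ms/bit
  a = 971 − 180.164 × 4 = 250.342 ms
Then RT(24) = 250.342 + 180.164 × log₂ 24 = 250.342 + 180.164 × 4.5850 ≈ 1076.389 ms.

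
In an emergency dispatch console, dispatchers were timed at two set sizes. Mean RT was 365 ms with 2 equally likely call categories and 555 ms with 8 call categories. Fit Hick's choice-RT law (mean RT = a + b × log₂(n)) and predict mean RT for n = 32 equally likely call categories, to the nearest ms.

With log₂ n on the abscissa the relation is linear; from the two conditions:
  b = (555 − 365) / (log₂ 8 − log₂ 2) = 190 / (3 − 1) = 95 ms/bit
  a = 365 − 95 × 1 = 270 ms
Then RT(32) = 270 + 95 × log₂ 32 = 270 + 95 × 5 ≈ 745.000 ms.

745 ms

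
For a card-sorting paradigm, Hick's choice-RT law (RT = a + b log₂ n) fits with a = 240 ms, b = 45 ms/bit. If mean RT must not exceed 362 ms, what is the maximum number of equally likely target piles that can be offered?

6

Set 240 + 45·log₂ n ≤ 362 → log₂ n ≤ (362 − 240)/45 = 2.7111.
So n ≤ 2^2.7111 = 6.548; the largest integer n is 6.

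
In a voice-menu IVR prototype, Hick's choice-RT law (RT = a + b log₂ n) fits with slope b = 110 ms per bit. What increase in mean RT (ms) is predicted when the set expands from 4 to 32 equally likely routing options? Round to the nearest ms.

ΔRT = (a + b log₂ n₂) − (a + b log₂ n₁) = b·(log₂ n₂ − log₂ n₁).
log₂(32) − log₂(4) = log₂(32/4) = log₂(8) = 3.
ΔRT = 110 × 3.0000 = 330.000 ms.

330 ms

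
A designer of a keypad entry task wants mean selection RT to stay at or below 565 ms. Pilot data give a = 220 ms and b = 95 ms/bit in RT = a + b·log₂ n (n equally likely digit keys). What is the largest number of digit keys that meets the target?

Information budget: (565 − 220)/95 = 3.6316 bits, so n ≤ 2^3.6316 = 12.394 → at most 12.

12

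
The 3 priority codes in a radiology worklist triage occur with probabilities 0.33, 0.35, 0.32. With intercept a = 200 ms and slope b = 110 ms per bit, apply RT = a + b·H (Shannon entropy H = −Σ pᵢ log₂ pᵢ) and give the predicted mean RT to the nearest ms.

374 ms

Entropy contributions −pᵢ log₂ pᵢ: 0.5278, 0.5301, 0.5260; sum H = 1.5840 bits.
RT = a + bH = 200 + 110·1.5840 = 374.24 ms.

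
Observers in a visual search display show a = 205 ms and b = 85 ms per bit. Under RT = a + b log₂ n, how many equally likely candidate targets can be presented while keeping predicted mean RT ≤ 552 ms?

85·log₂ n ≤ 552 − 205 = 347, giving log₂ n ≤ 4.0824 and n ≤ 16.940. The largest whole number is 16.

16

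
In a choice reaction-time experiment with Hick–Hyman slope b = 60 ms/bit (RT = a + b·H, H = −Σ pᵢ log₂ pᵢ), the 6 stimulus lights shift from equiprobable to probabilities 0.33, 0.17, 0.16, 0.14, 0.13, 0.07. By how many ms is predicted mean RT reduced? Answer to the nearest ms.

The RT saving is b·ΔH. Equiprobable H₀ = log₂(6) = 2.5850 bits; with the given probabilities H = 2.4337 bits.
b·(H₀ − H) = 60 × (2.5850 − 2.4337) = 9.07 ms.

9 ms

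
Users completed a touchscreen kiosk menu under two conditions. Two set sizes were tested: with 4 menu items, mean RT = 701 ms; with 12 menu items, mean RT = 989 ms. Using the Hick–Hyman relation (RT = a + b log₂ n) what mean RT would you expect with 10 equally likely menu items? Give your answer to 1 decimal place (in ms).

941.2 ms

Solve the two-equation system in a and b:
  b = (989 − 701) / (log₂ 12 − log₂ 4) = 288 / (3.5850 − 2) = 181.708 ms/bit
  a = 701 − 181.708 × 2 = 337.584 ms
Then RT(10) = 337.584 + 181.708 × log₂ 10 = 337.584 + 181.708 × 3.3219 ≈ 941.205 ms.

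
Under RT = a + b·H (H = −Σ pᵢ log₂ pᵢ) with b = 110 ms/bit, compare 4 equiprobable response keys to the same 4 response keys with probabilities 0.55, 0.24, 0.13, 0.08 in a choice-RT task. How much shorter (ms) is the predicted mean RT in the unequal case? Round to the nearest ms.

39 ms

The RT saving is b·ΔH. Equiprobable H₀ = log₂(4) = 2.0000 bits; with the given probabilities H = 1.6427 bits.
b·(H₀ − H) = 110 × (2.0000 − 1.6427) = 39.31 ms.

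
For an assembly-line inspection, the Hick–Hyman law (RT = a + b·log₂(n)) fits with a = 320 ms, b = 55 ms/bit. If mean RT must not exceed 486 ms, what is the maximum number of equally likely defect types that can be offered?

55·log₂ n ≤ 486 − 320 = 166, giving log₂ n ≤ 3.0182 and n ≤ 8.101. The largest whole number is 8.

8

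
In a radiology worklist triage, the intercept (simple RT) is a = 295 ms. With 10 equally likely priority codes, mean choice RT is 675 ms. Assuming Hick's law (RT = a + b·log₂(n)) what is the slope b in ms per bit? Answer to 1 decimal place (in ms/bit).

log₂(10) = 3.3219 bits.
b = (RT − a)/log₂ n = (675 − 295) / 3.3219 = 114.391 ms/bit.

114.4 ms/bit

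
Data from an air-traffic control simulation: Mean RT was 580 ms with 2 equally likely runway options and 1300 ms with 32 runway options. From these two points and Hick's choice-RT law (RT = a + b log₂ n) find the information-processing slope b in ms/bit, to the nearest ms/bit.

180 ms/bit

The slope on a log₂ axis is (1300 − 580) / (5 − 1) = 180 ms/bit.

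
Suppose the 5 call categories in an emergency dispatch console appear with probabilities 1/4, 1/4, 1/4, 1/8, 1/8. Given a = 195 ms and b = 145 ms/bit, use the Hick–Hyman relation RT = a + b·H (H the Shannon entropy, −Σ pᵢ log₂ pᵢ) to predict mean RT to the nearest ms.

H = −Σ pᵢ log₂ pᵢ = 0.25·2 + 0.25·2 + 0.25·2 + 0.125·3 + 0.125·3 = 2.250 bits.
RT = 195 + 145 × 2.250 = 521.25 ms.

521 ms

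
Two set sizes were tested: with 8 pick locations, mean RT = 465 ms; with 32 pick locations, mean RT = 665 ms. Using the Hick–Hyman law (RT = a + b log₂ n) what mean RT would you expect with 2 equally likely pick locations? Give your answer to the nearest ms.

With log₂ n on the abscissa the relation is linear; from the two conditions:
  b = (665 − 465) / (log₂ 32 − log₂ 8) = 200 / (5 − 3) = 100 ms/bit
  a = 465 − 100 × 3 = 165 ms
Then RT(2) = 165 + 100 × log₂ 2 = 165 + 100 × 1 ≈ 265.000 ms.

265 ms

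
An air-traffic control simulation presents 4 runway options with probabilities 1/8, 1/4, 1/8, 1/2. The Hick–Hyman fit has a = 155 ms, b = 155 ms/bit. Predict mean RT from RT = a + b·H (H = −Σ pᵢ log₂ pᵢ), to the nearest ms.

426 ms

Each term −pᵢ log₂ pᵢ: 0.125·3 + 0.25·2 + 0.125·3 + 0.5·1; summed, H = 1.750 bits.
Mean RT = a + bH = 155 + 155·1.750 = 426.25 ms.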